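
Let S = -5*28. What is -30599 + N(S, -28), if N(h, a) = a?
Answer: -30627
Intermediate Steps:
S = -140
-30599 + N(S, -28) = -30599 - 28 = -30627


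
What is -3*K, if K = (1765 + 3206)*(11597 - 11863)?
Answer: 3966858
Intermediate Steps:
K = -1322286 (K = 4971*(-266) = -1322286)
-3*K = -3*(-1322286) = 3966858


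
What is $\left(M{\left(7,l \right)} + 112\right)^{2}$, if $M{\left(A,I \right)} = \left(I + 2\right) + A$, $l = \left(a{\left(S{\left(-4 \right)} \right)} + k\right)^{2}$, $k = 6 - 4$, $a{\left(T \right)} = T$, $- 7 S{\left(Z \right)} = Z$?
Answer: $\frac{39100009}{2401} \approx 16285.0$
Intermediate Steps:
$S{\left(Z \right)} = - \frac{Z}{7}$
$k = 2$
$l = \frac{324}{49}$ ($l = \left(\left(- \frac{1}{7}\right) \left(-4\right) + 2\right)^{2} = \left(\frac{4}{7} + 2\right)^{2} = \left(\frac{18}{7}\right)^{2} = \frac{324}{49} \approx 6.6122$)
$M{\left(A,I \right)} = 2 + A + I$ ($M{\left(A,I \right)} = \left(2 + I\right) + A = 2 + A + I$)
$\left(M{\left(7,l \right)} + 112\right)^{2} = \left(\left(2 + 7 + \frac{324}{49}\right) + 112\right)^{2} = \left(\frac{765}{49} + 112\right)^{2} = \left(\frac{6253}{49}\right)^{2} = \frac{39100009}{2401}$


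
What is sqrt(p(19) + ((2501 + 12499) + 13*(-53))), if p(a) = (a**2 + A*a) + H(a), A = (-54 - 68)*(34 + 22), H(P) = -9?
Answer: I*sqrt(115145) ≈ 339.33*I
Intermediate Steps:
A = -6832 (A = -122*56 = -6832)
p(a) = -9 + a**2 - 6832*a (p(a) = (a**2 - 6832*a) - 9 = -9 + a**2 - 6832*a)
sqrt(p(19) + ((2501 + 12499) + 13*(-53))) = sqrt((-9 + 19**2 - 6832*19) + ((2501 + 12499) + 13*(-53))) = sqrt((-9 + 361 - 129808) + (15000 - 689)) = sqrt(-129456 + 14311) = sqrt(-115145) = I*sqrt(115145)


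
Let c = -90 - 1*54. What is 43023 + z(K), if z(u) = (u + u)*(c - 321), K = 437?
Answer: -363387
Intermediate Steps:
c = -144 (c = -90 - 54 = -144)
z(u) = -930*u (z(u) = (u + u)*(-144 - 321) = (2*u)*(-465) = -930*u)
43023 + z(K) = 43023 - 930*437 = 43023 - 406410 = -363387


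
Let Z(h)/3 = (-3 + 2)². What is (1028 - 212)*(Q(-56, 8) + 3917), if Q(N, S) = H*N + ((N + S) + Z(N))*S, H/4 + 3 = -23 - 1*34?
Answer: 13869552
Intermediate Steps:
H = -240 (H = -12 + 4*(-23 - 1*34) = -12 + 4*(-23 - 34) = -12 + 4*(-57) = -12 - 228 = -240)
Z(h) = 3 (Z(h) = 3*(-3 + 2)² = 3*(-1)² = 3*1 = 3)
Q(N, S) = -240*N + S*(3 + N + S) (Q(N, S) = -240*N + ((N + S) + 3)*S = -240*N + (3 + N + S)*S = -240*N + S*(3 + N + S))
(1028 - 212)*(Q(-56, 8) + 3917) = (1028 - 212)*((8² - 240*(-56) + 3*8 - 56*8) + 3917) = 816*((64 + 13440 + 24 - 448) + 3917) = 816*(13080 + 3917) = 816*16997 = 13869552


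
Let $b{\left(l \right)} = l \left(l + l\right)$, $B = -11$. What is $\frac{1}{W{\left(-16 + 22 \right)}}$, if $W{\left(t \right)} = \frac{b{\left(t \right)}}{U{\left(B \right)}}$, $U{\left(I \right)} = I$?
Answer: $- \frac{11}{72} \approx -0.15278$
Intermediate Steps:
$b{\left(l \right)} = 2 l^{2}$ ($b{\left(l \right)} = l 2 l = 2 l^{2}$)
$W{\left(t \right)} = - \frac{2 t^{2}}{11}$ ($W{\left(t \right)} = \frac{2 t^{2}}{-11} = 2 t^{2} \left(- \frac{1}{11}\right) = - \frac{2 t^{2}}{11}$)
$\frac{1}{W{\left(-16 + 22 \right)}} = \frac{1}{\left(- \frac{2}{11}\right) \left(-16 + 22\right)^{2}} = \frac{1}{\left(- \frac{2}{11}\right) 6^{2}} = \frac{1}{\left(- \frac{2}{11}\right) 36} = \frac{1}{- \frac{72}{11}} = - \frac{11}{72}$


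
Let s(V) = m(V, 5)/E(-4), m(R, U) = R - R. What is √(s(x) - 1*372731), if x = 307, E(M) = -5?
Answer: I*√372731 ≈ 610.52*I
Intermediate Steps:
m(R, U) = 0
s(V) = 0 (s(V) = 0/(-5) = 0*(-⅕) = 0)
√(s(x) - 1*372731) = √(0 - 1*372731) = √(0 - 372731) = √(-372731) = I*√372731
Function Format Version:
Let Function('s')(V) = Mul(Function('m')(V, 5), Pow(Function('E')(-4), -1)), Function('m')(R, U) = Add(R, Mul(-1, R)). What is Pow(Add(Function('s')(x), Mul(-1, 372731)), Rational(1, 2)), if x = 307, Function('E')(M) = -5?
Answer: Mul(I, Pow(372731, Rational(1, 2))) ≈ Mul(610.52, I)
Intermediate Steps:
Function('m')(R, U) = 0
Function('s')(V) = 0 (Function('s')(V) = Mul(0, Pow(-5, -1)) = Mul(0, Rational(-1, 5)) = 0)
Pow(Add(Function('s')(x), Mul(-1, 372731)), Rational(1, 2)) = Pow(Add(0, Mul(-1, 372731)), Rational(1, 2)) = Pow(Add(0, -372731), Rational(1, 2)) = Pow(-372731, Rational(1, 2)) = Mul(I, Pow(372731, Rational(1, 2)))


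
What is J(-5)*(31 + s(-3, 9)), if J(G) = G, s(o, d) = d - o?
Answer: -215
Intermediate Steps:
J(-5)*(31 + s(-3, 9)) = -5*(31 + (9 - 1*(-3))) = -5*(31 + (9 + 3)) = -5*(31 + 12) = -5*43 = -215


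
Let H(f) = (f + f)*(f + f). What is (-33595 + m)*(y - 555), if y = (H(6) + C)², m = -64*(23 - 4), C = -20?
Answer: -515933831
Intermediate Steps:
H(f) = 4*f² (H(f) = (2*f)*(2*f) = 4*f²)
m = -1216 (m = -64*19 = -1216)
y = 15376 (y = (4*6² - 20)² = (4*36 - 20)² = (144 - 20)² = 124² = 15376)
(-33595 + m)*(y - 555) = (-33595 - 1216)*(15376 - 555) = -34811*14821 = -515933831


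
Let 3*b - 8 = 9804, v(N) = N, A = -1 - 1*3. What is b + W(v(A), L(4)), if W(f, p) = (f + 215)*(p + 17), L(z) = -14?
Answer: 11711/3 ≈ 3903.7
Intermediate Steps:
A = -4 (A = -1 - 3 = -4)
b = 9812/3 (b = 8/3 + (⅓)*9804 = 8/3 + 3268 = 9812/3 ≈ 3270.7)
W(f, p) = (17 + p)*(215 + f) (W(f, p) = (215 + f)*(17 + p) = (17 + p)*(215 + f))
b + W(v(A), L(4)) = 9812/3 + (3655 + 17*(-4) + 215*(-14) - 4*(-14)) = 9812/3 + (3655 - 68 - 3010 + 56) = 9812/3 + 633 = 11711/3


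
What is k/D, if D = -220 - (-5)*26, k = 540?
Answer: -6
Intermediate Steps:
D = -90 (D = -220 - 1*(-130) = -220 + 130 = -90)
k/D = 540/(-90) = 540*(-1/90) = -6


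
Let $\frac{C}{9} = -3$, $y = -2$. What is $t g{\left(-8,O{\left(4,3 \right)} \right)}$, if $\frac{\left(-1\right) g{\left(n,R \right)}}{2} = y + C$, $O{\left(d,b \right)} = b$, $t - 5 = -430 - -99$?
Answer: $-18908$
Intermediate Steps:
$C = -27$ ($C = 9 \left(-3\right) = -27$)
$t = -326$ ($t = 5 - 331 = -326$)
$g{\left(n,R \right)} = 58$ ($g{\left(n,R \right)} = - 2 \left(-2 - 27\right) = \left(-2\right) \left(-29\right) = 58$)
$t g{\left(-8,O{\left(4,3 \right)} \right)} = \left(-326\right) 58 = -18908$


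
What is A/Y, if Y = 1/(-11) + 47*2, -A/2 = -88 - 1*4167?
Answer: 93610/1033 ≈ 90.620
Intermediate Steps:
A = 8510 (A = -2*(-88 - 1*4167) = -2*(-88 - 4167) = -2*(-4255) = 8510)
Y = 1033/11 (Y = -1/11 + 94 = 1033/11 ≈ 93.909)
A/Y = 8510/(1033/11) = 8510*(11/1033) = 93610/1033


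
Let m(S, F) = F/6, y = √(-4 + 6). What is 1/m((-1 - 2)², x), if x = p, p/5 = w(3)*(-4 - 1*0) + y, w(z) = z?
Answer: -36/355 - 3*√2/355 ≈ -0.11336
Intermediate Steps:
y = √2 ≈ 1.4142
p = -60 + 5*√2 (p = 5*(3*(-4 - 1*0) + √2) = 5*(3*(-4 + 0) + √2) = 5*(3*(-4) + √2) = 5*(-12 + √2) = -60 + 5*√2 ≈ -52.929)
x = -60 + 5*√2 ≈ -52.929
m(S, F) = F/6 (m(S, F) = F*(⅙) = F/6)
1/m((-1 - 2)², x) = 1/((-60 + 5*√2)/6) = 1/(-10 + 5*√2/6)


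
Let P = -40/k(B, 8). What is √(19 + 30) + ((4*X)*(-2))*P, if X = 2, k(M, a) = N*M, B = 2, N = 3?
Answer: 341/3 ≈ 113.67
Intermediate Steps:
k(M, a) = 3*M
P = -20/3 (P = -40/(3*2) = -40/6 = -40*⅙ = -20/3 ≈ -6.6667)
√(19 + 30) + ((4*X)*(-2))*P = √(19 + 30) + ((4*2)*(-2))*(-20/3) = √49 + (8*(-2))*(-20/3) = 7 - 16*(-20/3) = 7 + 320/3 = 341/3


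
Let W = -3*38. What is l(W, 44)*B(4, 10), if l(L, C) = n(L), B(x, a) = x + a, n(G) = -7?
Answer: -98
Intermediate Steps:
W = -114
B(x, a) = a + x
l(L, C) = -7
l(W, 44)*B(4, 10) = -7*(10 + 4) = -7*14 = -98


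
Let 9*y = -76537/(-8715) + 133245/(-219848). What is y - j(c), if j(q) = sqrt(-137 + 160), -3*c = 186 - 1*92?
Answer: 15665276201/17243777880 - sqrt(23) ≈ -3.8874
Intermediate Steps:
c = -94/3 (c = -(186 - 1*92)/3 = -(186 - 92)/3 = -1/3*94 = -94/3 ≈ -31.333)
j(q) = sqrt(23)
y = 15665276201/17243777880 (y = (-76537/(-8715) + 133245/(-219848))/9 = (-76537*(-1/8715) + 133245*(-1/219848))/9 = (76537/8715 - 133245/219848)/9 = (1/9)*(15665276201/1915975320) = 15665276201/17243777880 ≈ 0.90846)
y - j(c) = 15665276201/17243777880 - sqrt(23)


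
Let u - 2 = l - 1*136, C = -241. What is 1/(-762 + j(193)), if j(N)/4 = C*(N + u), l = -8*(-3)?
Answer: -1/80774 ≈ -1.2380e-5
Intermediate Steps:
l = 24
u = -110 (u = 2 + (24 - 1*136) = 2 + (24 - 136) = 2 - 112 = -110)
j(N) = 106040 - 964*N (j(N) = 4*(-241*(N - 110)) = 4*(-241*(-110 + N)) = 4*(26510 - 241*N) = 106040 - 964*N)
1/(-762 + j(193)) = 1/(-762 + (106040 - 964*193)) = 1/(-762 + (106040 - 186052)) = 1/(-762 - 80012) = 1/(-80774) = -1/80774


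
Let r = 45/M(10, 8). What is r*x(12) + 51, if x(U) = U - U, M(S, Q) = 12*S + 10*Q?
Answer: 51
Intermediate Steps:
M(S, Q) = 10*Q + 12*S
x(U) = 0
r = 9/40 (r = 45/(10*8 + 12*10) = 45/(80 + 120) = 45/200 = 45*(1/200) = 9/40 ≈ 0.22500)
r*x(12) + 51 = (9/40)*0 + 51 = 0 + 51 = 51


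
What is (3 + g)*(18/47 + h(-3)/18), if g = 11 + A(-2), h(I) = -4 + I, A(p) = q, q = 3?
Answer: -85/846 ≈ -0.10047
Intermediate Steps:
A(p) = 3
g = 14 (g = 11 + 3 = 14)
(3 + g)*(18/47 + h(-3)/18) = (3 + 14)*(18/47 + (-4 - 3)/18) = 17*(18*(1/47) - 7*1/18) = 17*(18/47 - 7/18) = 17*(-5/846) = -85/846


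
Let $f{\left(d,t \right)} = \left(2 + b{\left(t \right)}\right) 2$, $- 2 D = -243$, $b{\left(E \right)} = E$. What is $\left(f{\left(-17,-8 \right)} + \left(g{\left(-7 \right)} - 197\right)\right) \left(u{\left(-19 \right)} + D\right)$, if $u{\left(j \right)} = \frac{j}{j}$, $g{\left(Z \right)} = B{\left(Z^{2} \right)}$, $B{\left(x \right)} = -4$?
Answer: $- \frac{52185}{2} \approx -26093.0$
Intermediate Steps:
$g{\left(Z \right)} = -4$
$u{\left(j \right)} = 1$
$D = \frac{243}{2}$ ($D = \left(- \frac{1}{2}\right) \left(-243\right) = \frac{243}{2} \approx 121.5$)
$f{\left(d,t \right)} = 4 + 2 t$ ($f{\left(d,t \right)} = \left(2 + t\right) 2 = 4 + 2 t$)
$\left(f{\left(-17,-8 \right)} + \left(g{\left(-7 \right)} - 197\right)\right) \left(u{\left(-19 \right)} + D\right) = \left(\left(4 + 2 \left(-8\right)\right) - 201\right) \left(1 + \frac{243}{2}\right) = \left(\left(4 - 16\right) - 201\right) \frac{245}{2} = \left(-12 - 201\right) \frac{245}{2} = \left(-213\right) \frac{245}{2} = - \frac{52185}{2}$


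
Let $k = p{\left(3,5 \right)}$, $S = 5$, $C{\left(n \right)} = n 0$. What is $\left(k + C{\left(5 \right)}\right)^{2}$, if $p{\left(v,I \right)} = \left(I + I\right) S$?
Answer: $2500$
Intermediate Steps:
$C{\left(n \right)} = 0$
$p{\left(v,I \right)} = 10 I$ ($p{\left(v,I \right)} = \left(I + I\right) 5 = 2 I 5 = 10 I$)
$k = 50$ ($k = 10 \cdot 5 = 50$)
$\left(k + C{\left(5 \right)}\right)^{2} = \left(50 + 0\right)^{2} = 50^{2} = 2500$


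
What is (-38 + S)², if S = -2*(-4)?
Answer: 900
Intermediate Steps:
S = 8
(-38 + S)² = (-38 + 8)² = (-30)² = 900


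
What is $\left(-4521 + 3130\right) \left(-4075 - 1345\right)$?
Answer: $7539220$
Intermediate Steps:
$\left(-4521 + 3130\right) \left(-4075 - 1345\right) = - 1391 \left(-4075 + \left(-1872 + 527\right)\right) = - 1391 \left(-4075 - 1345\right) = \left(-1391\right) \left(-5420\right) = 7539220$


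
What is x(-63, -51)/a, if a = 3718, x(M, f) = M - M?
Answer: 0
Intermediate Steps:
x(M, f) = 0
x(-63, -51)/a = 0/3718 = 0*(1/3718) = 0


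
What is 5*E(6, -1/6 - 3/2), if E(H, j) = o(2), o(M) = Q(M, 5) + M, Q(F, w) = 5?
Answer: 35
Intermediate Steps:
o(M) = 5 + M
E(H, j) = 7 (E(H, j) = 5 + 2 = 7)
5*E(6, -1/6 - 3/2) = 5*7 = 35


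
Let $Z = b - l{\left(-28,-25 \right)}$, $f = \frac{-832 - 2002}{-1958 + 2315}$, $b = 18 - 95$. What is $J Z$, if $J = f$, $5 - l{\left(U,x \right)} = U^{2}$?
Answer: $- \frac{663156}{119} \approx -5572.7$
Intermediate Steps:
$b = -77$
$f = - \frac{2834}{357} \approx -7.9384$
$l{\left(U,x \right)} = 5 - U^{2}$
$Z = 702$ ($Z = -77 - \left(5 - \left(-28\right)^{2}\right) = -77 - \left(5 - 784\right) = -77 - -779 = -77 + 779 = 702$)
$J = - \frac{2834}{357} \approx -7.9384$
$J Z = \left(- \frac{2834}{357}\right) 702 = - \frac{663156}{119}$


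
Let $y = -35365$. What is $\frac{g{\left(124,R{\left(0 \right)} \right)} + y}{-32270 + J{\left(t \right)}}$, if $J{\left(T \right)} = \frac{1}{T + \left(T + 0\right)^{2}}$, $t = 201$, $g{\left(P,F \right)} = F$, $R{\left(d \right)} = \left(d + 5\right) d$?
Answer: $\frac{1435889730}{1310226539} \approx 1.0959$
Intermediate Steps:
$R{\left(d \right)} = d \left(5 + d\right)$ ($R{\left(d \right)} = \left(5 + d\right) d = d \left(5 + d\right)$)
$J{\left(T \right)} = \frac{1}{T + T^{2}}$
$\frac{g{\left(124,R{\left(0 \right)} \right)} + y}{-32270 + J{\left(t \right)}} = \frac{0 \left(5 + 0\right) - 35365}{-32270 + \frac{1}{201 \left(1 + 201\right)}} = \frac{0 \cdot 5 - 35365}{-32270 + \frac{1}{201 \cdot 202}} = \frac{0 - 35365}{-32270 + \frac{1}{201} \cdot \frac{1}{202}} = - \frac{35365}{-32270 + \frac{1}{40602}} = - \frac{35365}{- \frac{1310226539}{40602}} = \left(-35365\right) \left(- \frac{40602}{1310226539}\right) = \frac{1435889730}{1310226539}$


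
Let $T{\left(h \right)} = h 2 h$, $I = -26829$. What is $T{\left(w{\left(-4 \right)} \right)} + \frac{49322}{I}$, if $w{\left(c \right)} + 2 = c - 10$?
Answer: $\frac{50506}{99} \approx 510.16$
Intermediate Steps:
$w{\left(c \right)} = -12 + c$ ($w{\left(c \right)} = -2 + \left(c - 10\right) = -2 + \left(-10 + c\right) = -12 + c$)
$T{\left(h \right)} = 2 h^{2}$ ($T{\left(h \right)} = 2 h h = 2 h^{2}$)
$T{\left(w{\left(-4 \right)} \right)} + \frac{49322}{I} = 2 \left(-12 - 4\right)^{2} + \frac{49322}{-26829} = 2 \left(-16\right)^{2} + 49322 \left(- \frac{1}{26829}\right) = 2 \cdot 256 - \frac{182}{99} = 512 - \frac{182}{99} = \frac{50506}{99}$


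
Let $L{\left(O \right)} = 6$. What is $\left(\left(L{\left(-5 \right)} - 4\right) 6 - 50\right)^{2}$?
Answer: $1444$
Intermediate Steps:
$\left(\left(L{\left(-5 \right)} - 4\right) 6 - 50\right)^{2} = \left(\left(6 - 4\right) 6 - 50\right)^{2} = \left(2 \cdot 6 - 50\right)^{2} = \left(12 - 50\right)^{2} = \left(-38\right)^{2} = 1444$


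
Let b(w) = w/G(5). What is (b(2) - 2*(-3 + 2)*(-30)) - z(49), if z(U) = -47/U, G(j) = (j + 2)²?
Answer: -59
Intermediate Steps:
G(j) = (2 + j)²
b(w) = w/49 (b(w) = w/((2 + 5)²) = w/(7²) = w/49)
(b(2) - 2*(-3 + 2)*(-30)) - z(49) = ((1/49)*2 - 2*(-3 + 2)*(-30)) - (-47)/49 = (2/49 - 2*(-1)*(-30)) - (-47)/49 = (2/49 + 2*(-30)) - 1*(-47/49) = (2/49 - 60) + 47/49 = -2938/49 + 47/49 = -59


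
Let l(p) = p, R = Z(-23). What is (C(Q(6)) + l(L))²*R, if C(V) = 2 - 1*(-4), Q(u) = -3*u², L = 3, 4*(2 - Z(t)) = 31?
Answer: -1863/4 ≈ -465.75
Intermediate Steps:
Z(t) = -23/4 (Z(t) = 2 - ¼*31 = 2 - 31/4 = -23/4)
R = -23/4 ≈ -5.7500
C(V) = 6 (C(V) = 2 + 4 = 6)
(C(Q(6)) + l(L))²*R = (6 + 3)²*(-23/4) = 9²*(-23/4) = 81*(-23/4) = -1863/4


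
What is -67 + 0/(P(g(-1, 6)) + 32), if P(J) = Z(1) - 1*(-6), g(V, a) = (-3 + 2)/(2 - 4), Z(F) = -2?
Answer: -67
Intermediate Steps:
g(V, a) = 1/2 (g(V, a) = -1/(-2) = -1*(-1/2) = 1/2)
P(J) = 4 (P(J) = -2 - 1*(-6) = -2 + 6 = 4)
-67 + 0/(P(g(-1, 6)) + 32) = -67 + 0/(4 + 32) = -67 + 0/36 = -67 + (1/36)*0 = -67 + 0 = -67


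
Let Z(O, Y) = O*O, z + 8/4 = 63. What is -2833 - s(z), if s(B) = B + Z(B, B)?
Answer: -6615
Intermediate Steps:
z = 61 (z = -2 + 63 = 61)
Z(O, Y) = O**2
s(B) = B + B**2
-2833 - s(z) = -2833 - 61*(1 + 61) = -2833 - 61*62 = -2833 - 1*3782 = -2833 - 3782 = -6615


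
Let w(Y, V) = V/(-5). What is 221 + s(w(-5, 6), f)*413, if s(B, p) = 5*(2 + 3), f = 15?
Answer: 10546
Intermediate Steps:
w(Y, V) = -V/5 (w(Y, V) = V*(-⅕) = -V/5)
s(B, p) = 25 (s(B, p) = 5*5 = 25)
221 + s(w(-5, 6), f)*413 = 221 + 25*413 = 221 + 10325 = 10546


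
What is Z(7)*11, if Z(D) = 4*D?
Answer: 308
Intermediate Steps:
Z(7)*11 = (4*7)*11 = 28*11 = 308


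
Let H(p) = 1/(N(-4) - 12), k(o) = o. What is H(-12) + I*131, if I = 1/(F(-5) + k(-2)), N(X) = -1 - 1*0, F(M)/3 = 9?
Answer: 1678/325 ≈ 5.1631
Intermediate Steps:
F(M) = 27 (F(M) = 3*9 = 27)
N(X) = -1 (N(X) = -1 + 0 = -1)
I = 1/25 (I = 1/(27 - 2) = 1/25 ≈ 0.040000)
H(p) = -1/13 (H(p) = 1/(-1 - 12) = 1/(-13) = -1/13)
H(-12) + I*131 = -1/13 + (1/25)*131 = -1/13 + 131/25 = 1678/325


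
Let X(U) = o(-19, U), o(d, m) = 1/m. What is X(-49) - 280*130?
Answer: -1783601/49 ≈ -36400.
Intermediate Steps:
X(U) = 1/U
X(-49) - 280*130 = 1/(-49) - 280*130 = -1/49 - 1*36400 = -1/49 - 36400 = -1783601/49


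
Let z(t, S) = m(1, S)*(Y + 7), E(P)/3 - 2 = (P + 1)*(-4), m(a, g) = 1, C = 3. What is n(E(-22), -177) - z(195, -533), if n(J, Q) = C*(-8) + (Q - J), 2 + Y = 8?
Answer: -472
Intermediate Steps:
E(P) = -6 - 12*P (E(P) = 6 + 3*((P + 1)*(-4)) = 6 + 3*((1 + P)*(-4)) = 6 + 3*(-4 - 4*P) = 6 + (-12 - 12*P) = -6 - 12*P)
Y = 6 (Y = -2 + 8 = 6)
z(t, S) = 13 (z(t, S) = 1*(6 + 7) = 1*13 = 13)
n(J, Q) = -24 + Q - J (n(J, Q) = 3*(-8) + (Q - J) = -24 + (Q - J) = -24 + Q - J)
n(E(-22), -177) - z(195, -533) = (-24 - 177 - (-6 - 12*(-22))) - 1*13 = (-24 - 177 - (-6 + 264)) - 13 = (-24 - 177 - 1*258) - 13 = (-24 - 177 - 258) - 13 = -459 - 13 = -472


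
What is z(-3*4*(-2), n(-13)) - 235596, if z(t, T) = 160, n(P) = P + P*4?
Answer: -235436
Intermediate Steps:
n(P) = 5*P (n(P) = P + 4*P = 5*P)
z(-3*4*(-2), n(-13)) - 235596 = 160 - 235596 = -235436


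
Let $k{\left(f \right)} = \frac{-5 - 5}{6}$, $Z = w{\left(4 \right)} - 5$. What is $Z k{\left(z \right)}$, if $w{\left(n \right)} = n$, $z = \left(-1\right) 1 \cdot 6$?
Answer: $\frac{5}{3} \approx 1.6667$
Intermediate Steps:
$z = -6$ ($z = \left(-1\right) 6 = -6$)
$Z = -1$ ($Z = 4 - 5 = -1$)
$k{\left(f \right)} = - \frac{5}{3}$ ($k{\left(f \right)} = \left(-5 - 5\right) \frac{1}{6} = \left(-10\right) \frac{1}{6} = - \frac{5}{3}$)
$Z k{\left(z \right)} = \left(-1\right) \left(- \frac{5}{3}\right) = \frac{5}{3}$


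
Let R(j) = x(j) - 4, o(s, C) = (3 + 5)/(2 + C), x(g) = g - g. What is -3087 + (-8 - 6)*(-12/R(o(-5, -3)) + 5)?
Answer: -3199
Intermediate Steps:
x(g) = 0
o(s, C) = 8/(2 + C)
R(j) = -4 (R(j) = 0 - 4 = -4)
-3087 + (-8 - 6)*(-12/R(o(-5, -3)) + 5) = -3087 + (-8 - 6)*(-12/(-4) + 5) = -3087 - 14*(-12*(-¼) + 5) = -3087 - 14*(3 + 5) = -3087 - 14*8 = -3087 - 112 = -3199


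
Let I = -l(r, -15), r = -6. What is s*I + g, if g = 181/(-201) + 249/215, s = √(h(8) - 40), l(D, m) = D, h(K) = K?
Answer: 11134/43215 + 24*I*√2 ≈ 0.25764 + 33.941*I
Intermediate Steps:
s = 4*I*√2 (s = √(8 - 40) = √(-32) = 4*I*√2 ≈ 5.6569*I)
I = 6 (I = -1*(-6) = 6)
g = 11134/43215 (g = 181*(-1/201) + 249*(1/215) = -181/201 + 249/215 = 11134/43215 ≈ 0.25764)
s*I + g = (4*I*√2)*6 + 11134/43215 = 24*I*√2 + 11134/43215 = 11134/43215 + 24*I*√2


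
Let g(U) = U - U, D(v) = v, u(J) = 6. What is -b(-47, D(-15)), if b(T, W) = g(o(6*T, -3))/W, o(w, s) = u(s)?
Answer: 0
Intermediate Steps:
o(w, s) = 6
g(U) = 0
b(T, W) = 0 (b(T, W) = 0/W = 0)
-b(-47, D(-15)) = -1*0 = 0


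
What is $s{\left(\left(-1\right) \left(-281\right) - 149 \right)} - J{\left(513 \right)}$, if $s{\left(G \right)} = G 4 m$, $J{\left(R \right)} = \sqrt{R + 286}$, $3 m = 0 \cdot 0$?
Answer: $- \sqrt{799} \approx -28.267$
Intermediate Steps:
$m = 0$ ($m = \frac{0 \cdot 0}{3} = \frac{1}{3} \cdot 0 = 0$)
$J{\left(R \right)} = \sqrt{286 + R}$
$s{\left(G \right)} = 0$ ($s{\left(G \right)} = G 4 \cdot 0 = 4 G 0 = 0$)
$s{\left(\left(-1\right) \left(-281\right) - 149 \right)} - J{\left(513 \right)} = 0 - \sqrt{286 + 513} = 0 - \sqrt{799} = - \sqrt{799}$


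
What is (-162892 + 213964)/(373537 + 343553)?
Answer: 8512/119515 ≈ 0.071221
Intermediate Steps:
(-162892 + 213964)/(373537 + 343553) = 51072/717090 = 51072*(1/717090) = 8512/119515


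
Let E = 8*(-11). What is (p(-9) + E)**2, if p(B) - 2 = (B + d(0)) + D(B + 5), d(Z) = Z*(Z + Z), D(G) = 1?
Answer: 8836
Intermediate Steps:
d(Z) = 2*Z**2 (d(Z) = Z*(2*Z) = 2*Z**2)
p(B) = 3 + B (p(B) = 2 + ((B + 2*0**2) + 1) = 2 + ((B + 2*0) + 1) = 2 + ((B + 0) + 1) = 2 + (B + 1) = 2 + (1 + B) = 3 + B)
E = -88
(p(-9) + E)**2 = ((3 - 9) - 88)**2 = (-6 - 88)**2 = (-94)**2 = 8836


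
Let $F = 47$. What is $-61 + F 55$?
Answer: $2524$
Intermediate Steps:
$-61 + F 55 = -61 + 47 \cdot 55 = -61 + 2585 = 2524$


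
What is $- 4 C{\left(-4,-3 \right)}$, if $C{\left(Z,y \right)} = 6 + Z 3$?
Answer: $24$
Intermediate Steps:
$C{\left(Z,y \right)} = 6 + 3 Z$
$- 4 C{\left(-4,-3 \right)} = - 4 \left(6 + 3 \left(-4\right)\right) = - 4 \left(6 - 12\right) = \left(-4\right) \left(-6\right) = 24$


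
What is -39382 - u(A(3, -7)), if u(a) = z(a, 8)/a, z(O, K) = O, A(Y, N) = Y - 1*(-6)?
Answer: -39383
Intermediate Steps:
A(Y, N) = 6 + Y (A(Y, N) = Y + 6 = 6 + Y)
u(a) = 1 (u(a) = a/a = 1)
-39382 - u(A(3, -7)) = -39382 - 1*1 = -39382 - 1 = -39383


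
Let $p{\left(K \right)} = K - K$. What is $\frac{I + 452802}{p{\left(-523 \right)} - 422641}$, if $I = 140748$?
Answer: $- \frac{593550}{422641} \approx -1.4044$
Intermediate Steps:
$p{\left(K \right)} = 0$
$\frac{I + 452802}{p{\left(-523 \right)} - 422641} = \frac{140748 + 452802}{0 - 422641} = \frac{593550}{-422641} = 593550 \left(- \frac{1}{422641}\right) = - \frac{593550}{422641}$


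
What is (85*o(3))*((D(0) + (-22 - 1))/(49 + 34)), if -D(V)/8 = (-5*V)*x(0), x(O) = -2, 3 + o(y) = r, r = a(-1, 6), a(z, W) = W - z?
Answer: -7820/83 ≈ -94.217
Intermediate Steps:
r = 7 (r = 6 - 1*(-1) = 6 + 1 = 7)
o(y) = 4 (o(y) = -3 + 7 = 4)
D(V) = -80*V (D(V) = -8*(-5*V)*(-2) = -80*V)
(85*o(3))*((D(0) + (-22 - 1))/(49 + 34)) = (85*4)*((-80*0 + (-22 - 1))/(49 + 34)) = 340*((0 - 23)/83) = 340*(-23*1/83) = 340*(-23/83) = -7820/83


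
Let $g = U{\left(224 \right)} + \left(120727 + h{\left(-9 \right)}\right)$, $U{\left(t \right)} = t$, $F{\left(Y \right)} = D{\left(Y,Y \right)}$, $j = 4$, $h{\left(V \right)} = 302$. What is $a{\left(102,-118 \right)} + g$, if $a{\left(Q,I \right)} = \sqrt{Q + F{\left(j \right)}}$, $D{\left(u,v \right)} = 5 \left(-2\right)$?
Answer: $121253 + 2 \sqrt{23} \approx 1.2126 \cdot 10^{5}$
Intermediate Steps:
$D{\left(u,v \right)} = -10$
$F{\left(Y \right)} = -10$
$a{\left(Q,I \right)} = \sqrt{-10 + Q}$ ($a{\left(Q,I \right)} = \sqrt{Q - 10} = \sqrt{-10 + Q}$)
$g = 121253$ ($g = 224 + \left(120727 + 302\right) = 224 + 121029 = 121253$)
$a{\left(102,-118 \right)} + g = \sqrt{-10 + 102} + 121253 = \sqrt{92} + 121253 = 2 \sqrt{23} + 121253 = 121253 + 2 \sqrt{23}$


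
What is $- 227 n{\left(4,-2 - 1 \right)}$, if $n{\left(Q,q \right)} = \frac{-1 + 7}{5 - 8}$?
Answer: $454$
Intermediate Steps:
$n{\left(Q,q \right)} = -2$ ($n{\left(Q,q \right)} = \frac{6}{-3} = 6 \left(- \frac{1}{3}\right) = -2$)
$- 227 n{\left(4,-2 - 1 \right)} = \left(-227\right) \left(-2\right) = 454$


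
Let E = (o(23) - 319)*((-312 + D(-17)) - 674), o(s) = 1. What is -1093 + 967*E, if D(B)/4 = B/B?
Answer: 301969799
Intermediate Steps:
D(B) = 4 (D(B) = 4*(B/B) = 4*1 = 4)
E = 312276 (E = (1 - 319)*((-312 + 4) - 674) = -318*(-308 - 674) = -318*(-982) = 312276)
-1093 + 967*E = -1093 + 967*312276 = -1093 + 301970892 = 301969799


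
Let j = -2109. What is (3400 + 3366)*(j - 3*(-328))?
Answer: -7611750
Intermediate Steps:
(3400 + 3366)*(j - 3*(-328)) = (3400 + 3366)*(-2109 - 3*(-328)) = 6766*(-2109 + 984) = 6766*(-1125) = -7611750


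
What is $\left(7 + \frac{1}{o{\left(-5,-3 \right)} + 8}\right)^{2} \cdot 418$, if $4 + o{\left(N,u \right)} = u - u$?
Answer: $\frac{175769}{8} \approx 21971.0$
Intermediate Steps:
$o{\left(N,u \right)} = -4$ ($o{\left(N,u \right)} = -4 + \left(u - u\right) = -4 + 0 = -4$)
$\left(7 + \frac{1}{o{\left(-5,-3 \right)} + 8}\right)^{2} \cdot 418 = \left(7 + \frac{1}{-4 + 8}\right)^{2} \cdot 418 = \left(7 + \frac{1}{4}\right)^{2} \cdot 418 = \left(\frac{29}{4}\right)^{2} \cdot 418 = \frac{841}{16} \cdot 418 = \frac{175769}{8}$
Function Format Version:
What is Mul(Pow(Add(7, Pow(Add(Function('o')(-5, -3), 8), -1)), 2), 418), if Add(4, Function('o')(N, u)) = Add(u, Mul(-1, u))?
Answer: Rational(175769, 8) ≈ 21971.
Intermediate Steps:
Function('o')(N, u) = -4 (Function('o')(N, u) = Add(-4, Add(u, Mul(-1, u))) = Add(-4, 0) = -4)
Mul(Pow(Add(7, Pow(Add(Function('o')(-5, -3), 8), -1)), 2), 418) = Mul(Pow(Add(7, Pow(Add(-4, 8), -1)), 2), 418) = Mul(Pow(Add(7, Pow(4, -1)), 2), 418) = Mul(Pow(Add(7, Rational(1, 4)), 2), 418) = Mul(Pow(Rational(29, 4), 2), 418) = Mul(Rational(841, 16), 418) = Rational(175769, 8)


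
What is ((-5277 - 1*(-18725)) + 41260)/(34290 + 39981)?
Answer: 18236/24757 ≈ 0.73660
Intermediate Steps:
((-5277 - 1*(-18725)) + 41260)/(34290 + 39981) = ((-5277 + 18725) + 41260)/74271 = (13448 + 41260)*(1/74271) = 54708*(1/74271) = 18236/24757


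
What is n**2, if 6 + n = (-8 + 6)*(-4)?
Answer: 4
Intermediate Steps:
n = 2 (n = -6 + (-8 + 6)*(-4) = -6 - 2*(-4) = -6 + 8 = 2)
n**2 = 2**2 = 4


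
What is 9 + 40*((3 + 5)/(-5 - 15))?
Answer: -7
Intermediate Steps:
9 + 40*((3 + 5)/(-5 - 15)) = 9 + 40*(8/(-20)) = 9 + 40*(8*(-1/20)) = 9 + 40*(-⅖) = 9 - 16 = -7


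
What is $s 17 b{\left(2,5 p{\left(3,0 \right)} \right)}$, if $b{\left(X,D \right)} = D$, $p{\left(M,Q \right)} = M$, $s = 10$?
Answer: $2550$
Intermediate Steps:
$s 17 b{\left(2,5 p{\left(3,0 \right)} \right)} = 10 \cdot 17 \cdot 5 \cdot 3 = 170 \cdot 15 = 2550$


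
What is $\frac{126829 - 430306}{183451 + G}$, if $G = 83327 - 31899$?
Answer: $- \frac{101159}{78293} \approx -1.2921$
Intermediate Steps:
$G = 51428$
$\frac{126829 - 430306}{183451 + G} = \frac{126829 - 430306}{183451 + 51428} = - \frac{303477}{234879} = \left(-303477\right) \frac{1}{234879} = - \frac{101159}{78293}$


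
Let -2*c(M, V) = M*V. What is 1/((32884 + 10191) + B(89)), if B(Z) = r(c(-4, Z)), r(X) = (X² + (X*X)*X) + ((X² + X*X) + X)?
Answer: 1/5778057 ≈ 1.7307e-7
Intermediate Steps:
c(M, V) = -M*V/2
r(X) = X + X³ + 3*X² (r(X) = (X² + X²*X) + ((X² + X²) + X) = (X² + X³) + (2*X² + X) = (X² + X³) + (X + 2*X²) = X + X³ + 3*X²)
B(Z) = 2*Z*(1 + 4*Z² + 6*Z) (B(Z) = (-½*(-4)*Z)*(1 + (-½*(-4)*Z)² + 3*(-½*(-4)*Z)) = (2*Z)*(1 + (2*Z)² + 3*(2*Z)) = (2*Z)*(1 + 4*Z² + 6*Z) = 2*Z*(1 + 4*Z² + 6*Z))
1/((32884 + 10191) + B(89)) = 1/((32884 + 10191) + 2*89*(1 + 4*89² + 6*89)) = 1/(43075 + 2*89*(1 + 4*7921 + 534)) = 1/(43075 + 2*89*(1 + 31684 + 534)) = 1/(43075 + 2*89*32219) = 1/(43075 + 5734982) = 1/5778057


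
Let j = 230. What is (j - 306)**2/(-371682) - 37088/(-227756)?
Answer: 1558677920/10581600699 ≈ 0.14730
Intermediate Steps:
(j - 306)**2/(-371682) - 37088/(-227756) = (230 - 306)**2/(-371682) - 37088/(-227756) = (-76)**2*(-1/371682) - 37088*(-1/227756) = 5776*(-1/371682) + 9272/56939 = -2888/185841 + 9272/56939 = 1558677920/10581600699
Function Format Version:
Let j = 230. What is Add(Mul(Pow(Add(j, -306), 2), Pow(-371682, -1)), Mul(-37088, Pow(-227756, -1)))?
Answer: Rational(1558677920, 10581600699) ≈ 0.14730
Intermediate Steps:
Add(Mul(Pow(Add(j, -306), 2), Pow(-371682, -1)), Mul(-37088, Pow(-227756, -1))) = Add(Mul(Pow(Add(230, -306), 2), Pow(-371682, -1)), Mul(-37088, Pow(-227756, -1))) = Add(Mul(Pow(-76, 2), Rational(-1, 371682)), Mul(-37088, Rational(-1, 227756))) = Add(Mul(5776, Rational(-1, 371682)), Rational(9272, 56939)) = Add(Rational(-2888, 185841), Rational(9272, 56939)) = Rational(1558677920, 10581600699)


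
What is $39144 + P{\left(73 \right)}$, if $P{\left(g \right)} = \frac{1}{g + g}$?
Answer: $\frac{5715025}{146} \approx 39144.0$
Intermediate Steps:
$P{\left(g \right)} = \frac{1}{2 g}$
$39144 + P{\left(73 \right)} = 39144 + \frac{1}{2 \cdot 73} = 39144 + \frac{1}{2} \cdot \frac{1}{73} = 39144 + \frac{1}{146} = \frac{5715025}{146}$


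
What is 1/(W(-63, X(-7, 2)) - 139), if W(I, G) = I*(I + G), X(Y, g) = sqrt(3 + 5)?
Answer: 1915/7318574 + 63*sqrt(2)/7318574 ≈ 0.00027384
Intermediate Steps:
X(Y, g) = 2*sqrt(2) (X(Y, g) = sqrt(8) = 2*sqrt(2))
W(I, G) = I*(G + I)
1/(W(-63, X(-7, 2)) - 139) = 1/(-63*(2*sqrt(2) - 63) - 139) = 1/(-63*(-63 + 2*sqrt(2)) - 139) = 1/((3969 - 126*sqrt(2)) - 139) = 1/(3830 - 126*sqrt(2))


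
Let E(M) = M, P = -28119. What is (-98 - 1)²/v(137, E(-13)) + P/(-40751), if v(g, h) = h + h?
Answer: -398669457/1059526 ≈ -376.27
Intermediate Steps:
v(g, h) = 2*h
(-98 - 1)²/v(137, E(-13)) + P/(-40751) = (-98 - 1)²/((2*(-13))) - 28119/(-40751) = (-99)²/(-26) - 28119*(-1/40751) = 9801*(-1/26) + 28119/40751 = -9801/26 + 28119/40751 = -398669457/1059526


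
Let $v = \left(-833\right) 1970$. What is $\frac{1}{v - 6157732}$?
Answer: $- \frac{1}{7798742} \approx -1.2823 \cdot 10^{-7}$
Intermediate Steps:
$v = -1641010$
$\frac{1}{v - 6157732} = \frac{1}{-1641010 - 6157732} = \frac{1}{-7798742} = - \frac{1}{7798742}$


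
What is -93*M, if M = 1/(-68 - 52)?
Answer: 31/40 ≈ 0.77500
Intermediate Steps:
M = -1/120 (M = 1/(-120) = -1/120 ≈ -0.0083333)
-93*M = -93*(-1/120) = 31/40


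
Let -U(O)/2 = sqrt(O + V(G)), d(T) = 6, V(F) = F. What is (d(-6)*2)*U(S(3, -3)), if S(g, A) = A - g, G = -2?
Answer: -48*I*sqrt(2) ≈ -67.882*I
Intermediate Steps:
U(O) = -2*sqrt(-2 + O) (U(O) = -2*sqrt(O - 2) = -2*sqrt(-2 + O))
(d(-6)*2)*U(S(3, -3)) = (6*2)*(-2*sqrt(-2 + (-3 - 1*3))) = 12*(-2*sqrt(-2 + (-3 - 3))) = 12*(-2*sqrt(-2 - 6)) = 12*(-4*I*sqrt(2)) = -48*I*sqrt(2)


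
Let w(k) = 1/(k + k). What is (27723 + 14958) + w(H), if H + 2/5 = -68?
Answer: 29193799/684 ≈ 42681.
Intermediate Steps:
H = -342/5 (H = -2/5 - 68 = -342/5 ≈ -68.400)
w(k) = 1/(2*k)
(27723 + 14958) + w(H) = (27723 + 14958) + 1/(2*(-342/5)) = 42681 + (1/2)*(-5/342) = 42681 - 5/684 = 29193799/684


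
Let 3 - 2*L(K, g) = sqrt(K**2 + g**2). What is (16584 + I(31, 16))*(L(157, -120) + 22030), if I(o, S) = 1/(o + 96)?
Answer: 92804124647/254 - 2106169*sqrt(39049)/254 ≈ 3.6373e+8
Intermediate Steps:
I(o, S) = 1/(96 + o)
L(K, g) = 3/2 - sqrt(K**2 + g**2)/2
(16584 + I(31, 16))*(L(157, -120) + 22030) = (16584 + 1/(96 + 31))*((3/2 - sqrt(157**2 + (-120)**2)/2) + 22030) = (16584 + 1/127)*((3/2 - sqrt(24649 + 14400)/2) + 22030) = (16584 + 1/127)*((3/2 - sqrt(39049)/2) + 22030) = 2106169*(44063/2 - sqrt(39049)/2)/127 = 92804124647/254 - 2106169*sqrt(39049)/254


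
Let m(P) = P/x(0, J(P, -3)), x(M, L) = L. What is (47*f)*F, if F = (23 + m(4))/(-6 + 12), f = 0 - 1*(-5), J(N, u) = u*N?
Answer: 7990/9 ≈ 887.78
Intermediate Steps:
J(N, u) = N*u
f = 5 (f = 0 + 5 = 5)
m(P) = -⅓ (m(P) = P/((P*(-3))) = P/((-3*P)) = P*(-1/(3*P)) = -⅓)
F = 34/9 (F = (23 - ⅓)/(-6 + 12) = (68/3)/6 = (68/3)*(⅙) = 34/9 ≈ 3.7778)
(47*f)*F = (47*5)*(34/9) = 235*(34/9) = 7990/9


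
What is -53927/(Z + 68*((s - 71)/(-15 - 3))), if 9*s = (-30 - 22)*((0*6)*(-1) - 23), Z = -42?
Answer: 4368087/22340 ≈ 195.53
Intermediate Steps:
s = 1196/9 (s = ((-30 - 22)*((0*6)*(-1) - 23))/9 = (-52*(0*(-1) - 23))/9 = (-52*(0 - 23))/9 = (-52*(-23))/9 = (⅑)*1196 = 1196/9 ≈ 132.89)
-53927/(Z + 68*((s - 71)/(-15 - 3))) = -53927/(-42 + 68*((1196/9 - 71)/(-15 - 3))) = -53927/(-42 + 68*((557/9)/(-18))) = -53927/(-42 + 68*((557/9)*(-1/18))) = -53927/(-42 + 68*(-557/162)) = -53927/(-42 - 18938/81) = -53927/(-22340/81) = -53927*(-81/22340) = 4368087/22340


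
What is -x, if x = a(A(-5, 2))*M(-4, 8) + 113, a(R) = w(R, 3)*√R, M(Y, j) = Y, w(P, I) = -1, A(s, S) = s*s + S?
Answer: -113 - 12*√3 ≈ -133.78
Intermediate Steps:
A(s, S) = S + s² (A(s, S) = s² + S = S + s²)
a(R) = -√R
x = 113 + 12*√3 (x = -√(2 + (-5)²)*(-4) + 113 = -√(2 + 25)*(-4) + 113 = -√27*(-4) + 113 = -3*√3*(-4) + 113 = 12*√3 + 113 = 113 + 12*√3 ≈ 133.78)
-x = -(113 + 12*√3) = -113 - 12*√3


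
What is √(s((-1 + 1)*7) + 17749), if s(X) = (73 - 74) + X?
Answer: 6*√493 ≈ 133.22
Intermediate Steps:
s(X) = -1 + X
√(s((-1 + 1)*7) + 17749) = √((-1 + (-1 + 1)*7) + 17749) = √((-1 + 0*7) + 17749) = √((-1 + 0) + 17749) = √(-1 + 17749) = √17748 = 6*√493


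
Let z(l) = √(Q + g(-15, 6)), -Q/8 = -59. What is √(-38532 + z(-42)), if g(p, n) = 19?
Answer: √(-38532 + √491) ≈ 196.24*I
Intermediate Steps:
Q = 472 (Q = -8*(-59) = 472)
z(l) = √491 (z(l) = √(472 + 19) = √491)
√(-38532 + z(-42)) = √(-38532 + √491)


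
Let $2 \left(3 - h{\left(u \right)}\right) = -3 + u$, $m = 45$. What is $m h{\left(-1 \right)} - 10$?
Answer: $215$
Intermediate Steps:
$h{\left(u \right)} = \frac{9}{2} - \frac{u}{2}$ ($h{\left(u \right)} = 3 - \frac{-3 + u}{2} = 3 - \left(- \frac{3}{2} + \frac{u}{2}\right) = \frac{9}{2} - \frac{u}{2}$)
$m h{\left(-1 \right)} - 10 = 45 \left(\frac{9}{2} - - \frac{1}{2}\right) - 10 = 45 \left(\frac{9}{2} + \frac{1}{2}\right) - 10 = 45 \cdot 5 - 10 = 225 - 10 = 215$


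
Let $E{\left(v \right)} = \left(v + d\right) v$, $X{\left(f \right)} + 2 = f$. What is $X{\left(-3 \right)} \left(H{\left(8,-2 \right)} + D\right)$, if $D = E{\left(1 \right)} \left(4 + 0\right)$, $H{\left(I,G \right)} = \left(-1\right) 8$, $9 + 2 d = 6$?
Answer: $50$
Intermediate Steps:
$d = - \frac{3}{2}$ ($d = - \frac{9}{2} + \frac{1}{2} \cdot 6 = - \frac{9}{2} + 3 = - \frac{3}{2} \approx -1.5$)
$X{\left(f \right)} = -2 + f$
$H{\left(I,G \right)} = -8$
$E{\left(v \right)} = v \left(- \frac{3}{2} + v\right)$ ($E{\left(v \right)} = \left(v - \frac{3}{2}\right) v = \left(- \frac{3}{2} + v\right) v = v \left(- \frac{3}{2} + v\right)$)
$D = -2$ ($D = \frac{1}{2} \cdot 1 \left(-3 + 2 \cdot 1\right) \left(4 + 0\right) = \frac{1}{2} \cdot 1 \left(-3 + 2\right) 4 = \frac{1}{2} \cdot 1 \left(-1\right) 4 = \left(- \frac{1}{2}\right) 4 = -2$)
$X{\left(-3 \right)} \left(H{\left(8,-2 \right)} + D\right) = \left(-2 - 3\right) \left(-8 - 2\right) = \left(-5\right) \left(-10\right) = 50$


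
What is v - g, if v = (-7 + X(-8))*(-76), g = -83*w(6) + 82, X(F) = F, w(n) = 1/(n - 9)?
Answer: 3091/3 ≈ 1030.3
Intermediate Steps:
w(n) = 1/(-9 + n)
g = 329/3 (g = -83/(-9 + 6) + 82 = -83/(-3) + 82 = -83*(-⅓) + 82 = 83/3 + 82 = 329/3 ≈ 109.67)
v = 1140 (v = (-7 - 8)*(-76) = -15*(-76) = 1140)
v - g = 1140 - 1*329/3 = 1140 - 329/3 = 3091/3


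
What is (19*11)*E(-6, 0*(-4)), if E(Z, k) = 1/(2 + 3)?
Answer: 209/5 ≈ 41.800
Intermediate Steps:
E(Z, k) = ⅕ (E(Z, k) = 1/5 = ⅕)
(19*11)*E(-6, 0*(-4)) = (19*11)*(⅕) = 209*(⅕) = 209/5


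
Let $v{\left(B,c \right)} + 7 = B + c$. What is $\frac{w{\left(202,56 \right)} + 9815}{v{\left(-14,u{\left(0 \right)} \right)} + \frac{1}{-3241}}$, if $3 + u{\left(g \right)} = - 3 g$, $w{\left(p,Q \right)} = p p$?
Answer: $- \frac{3490557}{1655} \approx -2109.1$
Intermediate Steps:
$w{\left(p,Q \right)} = p^{2}$
$u{\left(g \right)} = -3 - 3 g$
$v{\left(B,c \right)} = -7 + B + c$ ($v{\left(B,c \right)} = -7 + \left(B + c\right) = -7 + B + c$)
$\frac{w{\left(202,56 \right)} + 9815}{v{\left(-14,u{\left(0 \right)} \right)} + \frac{1}{-3241}} = \frac{202^{2} + 9815}{\left(-7 - 14 - 3\right) + \frac{1}{-3241}} = \frac{40804 + 9815}{\left(-7 - 14 + \left(-3 + 0\right)\right) - \frac{1}{3241}} = \frac{50619}{\left(-7 - 14 - 3\right) - \frac{1}{3241}} = \frac{50619}{-24 - \frac{1}{3241}} = \frac{50619}{- \frac{77785}{3241}} = 50619 \left(- \frac{3241}{77785}\right) = - \frac{3490557}{1655}$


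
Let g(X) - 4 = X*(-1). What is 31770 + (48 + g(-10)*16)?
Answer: 32042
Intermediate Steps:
g(X) = 4 - X (g(X) = 4 + X*(-1) = 4 - X)
31770 + (48 + g(-10)*16) = 31770 + (48 + (4 - 1*(-10))*16) = 31770 + (48 + (4 + 10)*16) = 31770 + (48 + 14*16) = 31770 + (48 + 224) = 31770 + 272 = 32042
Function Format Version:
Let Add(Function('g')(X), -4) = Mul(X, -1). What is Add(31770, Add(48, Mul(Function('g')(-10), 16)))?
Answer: 32042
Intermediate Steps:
Function('g')(X) = Add(4, Mul(-1, X)) (Function('g')(X) = Add(4, Mul(X, -1)) = Add(4, Mul(-1, X)))
Add(31770, Add(48, Mul(Function('g')(-10), 16))) = Add(31770, Add(48, Mul(Add(4, Mul(-1, -10)), 16))) = Add(31770, Add(48, Mul(Add(4, 10), 16))) = Add(31770, Add(48, Mul(14, 16))) = Add(31770, Add(48, 224)) = Add(31770, 272) = 32042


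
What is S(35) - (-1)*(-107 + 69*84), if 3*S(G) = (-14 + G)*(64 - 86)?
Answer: 5535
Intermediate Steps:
S(G) = 308/3 - 22*G/3 (S(G) = ((-14 + G)*(64 - 86))/3 = ((-14 + G)*(-22))/3 = (308 - 22*G)/3 = 308/3 - 22*G/3)
S(35) - (-1)*(-107 + 69*84) = (308/3 - 22/3*35) - (-1)*(-107 + 69*84) = (308/3 - 770/3) - (-1)*(-107 + 5796) = -154 - (-1)*5689 = -154 - 1*(-5689) = -154 + 5689 = 5535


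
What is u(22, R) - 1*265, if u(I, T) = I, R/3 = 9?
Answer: -243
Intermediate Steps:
R = 27 (R = 3*9 = 27)
u(22, R) - 1*265 = 22 - 1*265 = 22 - 265 = -243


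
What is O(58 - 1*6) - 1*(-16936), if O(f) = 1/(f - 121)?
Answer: 1168583/69 ≈ 16936.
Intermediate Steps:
O(f) = 1/(-121 + f)
O(58 - 1*6) - 1*(-16936) = 1/(-121 + (58 - 1*6)) - 1*(-16936) = 1/(-121 + (58 - 6)) + 16936 = 1/(-121 + 52) + 16936 = 1/(-69) + 16936 = -1/69 + 16936 = 1168583/69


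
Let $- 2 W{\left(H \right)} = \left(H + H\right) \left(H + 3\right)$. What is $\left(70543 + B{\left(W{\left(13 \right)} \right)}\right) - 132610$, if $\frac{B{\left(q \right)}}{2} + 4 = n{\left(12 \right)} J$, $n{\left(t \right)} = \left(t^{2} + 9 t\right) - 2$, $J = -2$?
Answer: $-63075$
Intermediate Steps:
$n{\left(t \right)} = -2 + t^{2} + 9 t$
$W{\left(H \right)} = - H \left(3 + H\right)$ ($W{\left(H \right)} = - \frac{\left(H + H\right) \left(H + 3\right)}{2} = - \frac{2 H \left(3 + H\right)}{2} = - H \left(3 + H\right)$)
$B{\left(q \right)} = -1008$ ($B{\left(q \right)} = -8 + 2 \left(-2 + 12^{2} + 9 \cdot 12\right) \left(-2\right) = -8 + 2 \left(-2 + 144 + 108\right) \left(-2\right) = -8 + 2 \cdot 250 \left(-2\right) = -8 + 2 \left(-500\right) = -8 - 1000 = -1008$)
$\left(70543 + B{\left(W{\left(13 \right)} \right)}\right) - 132610 = \left(70543 - 1008\right) - 132610 = 69535 - 132610 = -63075$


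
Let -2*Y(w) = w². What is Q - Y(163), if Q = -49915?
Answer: -73261/2 ≈ -36631.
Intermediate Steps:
Y(w) = -w²/2
Q - Y(163) = -49915 - (-1)*163²/2 = -49915 - (-1)*26569/2 = -49915 - 1*(-26569/2) = -49915 + 26569/2 = -73261/2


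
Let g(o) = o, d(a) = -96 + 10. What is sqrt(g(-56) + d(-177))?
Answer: I*sqrt(142) ≈ 11.916*I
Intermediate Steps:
d(a) = -86
sqrt(g(-56) + d(-177)) = sqrt(-56 - 86) = sqrt(-142) = I*sqrt(142)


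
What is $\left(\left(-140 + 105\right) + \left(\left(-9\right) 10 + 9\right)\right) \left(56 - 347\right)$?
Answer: $33756$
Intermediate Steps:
$\left(\left(-140 + 105\right) + \left(\left(-9\right) 10 + 9\right)\right) \left(56 - 347\right) = \left(-35 + \left(-90 + 9\right)\right) \left(-291\right) = \left(-35 - 81\right) \left(-291\right) = \left(-116\right) \left(-291\right) = 33756$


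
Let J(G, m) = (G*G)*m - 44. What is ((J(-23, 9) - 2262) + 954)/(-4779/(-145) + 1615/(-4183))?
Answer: 2067677815/19756382 ≈ 104.66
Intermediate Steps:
J(G, m) = -44 + m*G**2 (J(G, m) = G**2*m - 44 = m*G**2 - 44 = -44 + m*G**2)
((J(-23, 9) - 2262) + 954)/(-4779/(-145) + 1615/(-4183)) = (((-44 + 9*(-23)**2) - 2262) + 954)/(-4779/(-145) + 1615/(-4183)) = (((-44 + 9*529) - 2262) + 954)/(-4779*(-1/145) + 1615*(-1/4183)) = (((-44 + 4761) - 2262) + 954)/(4779/145 - 1615/4183) = ((4717 - 2262) + 954)/(19756382/606535) = (2455 + 954)*(606535/19756382) = 3409*(606535/19756382) = 2067677815/19756382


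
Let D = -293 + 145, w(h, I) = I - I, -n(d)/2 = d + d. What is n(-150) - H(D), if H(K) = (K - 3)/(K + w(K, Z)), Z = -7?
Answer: 88649/148 ≈ 598.98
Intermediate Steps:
n(d) = -4*d (n(d) = -2*(d + d) = -4*d)
w(h, I) = 0
D = -148
H(K) = (-3 + K)/K (H(K) = (K - 3)/(K + 0) = (-3 + K)/K)
n(-150) - H(D) = -4*(-150) - (-3 - 148)/(-148) = 600 - (-1)*(-151)/148 = 600 - 1*151/148 = 600 - 151/148 = 88649/148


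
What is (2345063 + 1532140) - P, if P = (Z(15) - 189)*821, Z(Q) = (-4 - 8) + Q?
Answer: 4029909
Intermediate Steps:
Z(Q) = -12 + Q
P = -152706 (P = ((-12 + 15) - 189)*821 = (3 - 189)*821 = -186*821 = -152706)
(2345063 + 1532140) - P = (2345063 + 1532140) - 1*(-152706) = 3877203 + 152706 = 4029909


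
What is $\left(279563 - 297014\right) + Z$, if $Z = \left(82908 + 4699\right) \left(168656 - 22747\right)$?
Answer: $12782632312$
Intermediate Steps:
$Z = 12782649763$ ($Z = 87607 \cdot 145909 = 12782649763$)
$\left(279563 - 297014\right) + Z = \left(279563 - 297014\right) + 12782649763 = -17451 + 12782649763 = 12782632312$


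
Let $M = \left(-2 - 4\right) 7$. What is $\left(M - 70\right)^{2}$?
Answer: $12544$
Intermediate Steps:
$M = -42$ ($M = \left(-6\right) 7 = -42$)
$\left(M - 70\right)^{2} = \left(-42 - 70\right)^{2} = \left(-112\right)^{2} = 12544$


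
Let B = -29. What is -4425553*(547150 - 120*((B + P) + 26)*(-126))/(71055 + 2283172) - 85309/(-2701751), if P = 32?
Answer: -11784923656429984747/6360535151477 ≈ -1.8528e+6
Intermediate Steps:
-4425553*(547150 - 120*((B + P) + 26)*(-126))/(71055 + 2283172) - 85309/(-2701751) = -4425553*(547150 - 120*((-29 + 32) + 26)*(-126))/(71055 + 2283172) - 85309/(-2701751) = -4425553/(2354227/(547150 - 120*(3 + 26)*(-126))) - 85309*(-1/2701751) = -4425553/(2354227/(547150 - 120*29*(-126))) + 85309/2701751 = -4425553/(2354227/(547150 - 3480*(-126))) + 85309/2701751 = -4425553/(2354227/(547150 + 438480)) + 85309/2701751 = -4425553/(2354227/985630) + 85309/2701751 = -4425553/(2354227*(1/985630)) + 85309/2701751 = -4425553/2354227/985630 + 85309/2701751 = -4425553*985630/2354227 + 85309/2701751 = -4361957803390/2354227 + 85309/2701751 = -11784923656429984747/6360535151477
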